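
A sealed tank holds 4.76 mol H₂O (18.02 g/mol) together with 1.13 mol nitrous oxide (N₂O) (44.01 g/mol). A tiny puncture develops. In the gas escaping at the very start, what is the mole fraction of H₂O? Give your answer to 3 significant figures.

0.868

Rate_i ∝ x_i/√M_i (Graham's law weighted by mole fraction), so the effusate composition follows n_i/√M_i.
x_H₂O(eff) = (n_H₂O/√M_H₂O) / (n_H₂O/√M_H₂O + n_N₂O/√M_N₂O)
= (4.76/√18.02) / (4.76/√18.02 + 1.13/√44.01) = 1.121/(1.121 + 0.1703) = 0.868.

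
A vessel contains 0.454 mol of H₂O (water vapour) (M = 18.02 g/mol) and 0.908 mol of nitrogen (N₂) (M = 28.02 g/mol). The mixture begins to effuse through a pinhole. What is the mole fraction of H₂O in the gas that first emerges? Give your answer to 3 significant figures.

0.384

Effusion rate of each component ∝ n_i/√M_i (partial pressure × 1/√M).
Mole fraction of H₂O in the effusate = (n_H₂O/√M_H₂O) / (n_H₂O/√M_H₂O + n_N₂/√M_N₂)
= (0.454/√18.02) / (0.454/√18.02 + 0.908/√28.02) = 0.1069/(0.1069 + 0.1715) = 0.384.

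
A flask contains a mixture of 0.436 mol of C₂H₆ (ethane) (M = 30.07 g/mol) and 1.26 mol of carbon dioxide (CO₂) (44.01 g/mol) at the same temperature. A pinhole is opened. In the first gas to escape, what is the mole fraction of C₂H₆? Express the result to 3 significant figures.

0.295

Effusion rate of each component ∝ n_i/√M_i (partial pressure × 1/√M).
So x_C₂H₆ in the escaping gas = (n_C₂H₆/√M_C₂H₆) / Σ(n_i/√M_i)
= (0.436/√30.07) / (0.436/√30.07 + 1.26/√44.01) = 0.07951/(0.07951 + 0.1899) = 0.295.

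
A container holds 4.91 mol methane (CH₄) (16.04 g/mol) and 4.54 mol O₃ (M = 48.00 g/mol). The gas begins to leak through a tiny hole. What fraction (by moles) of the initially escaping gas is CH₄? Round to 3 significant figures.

Effusion rate of each component ∝ n_i/√M_i (partial pressure × 1/√M).
Mole fraction of CH₄ in the effusate = (n_CH₄/√M_CH₄) / (n_CH₄/√M_CH₄ + n_O₃/√M_O₃)
= (4.91/√16.04) / (4.91/√16.04 + 4.54/√48.00) = 1.226/(1.226 + 0.6553) = 0.652.

0.652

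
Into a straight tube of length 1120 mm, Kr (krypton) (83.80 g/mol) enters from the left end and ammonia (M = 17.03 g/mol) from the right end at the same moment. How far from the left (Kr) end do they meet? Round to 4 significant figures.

348.0 mm

Distances travelled in equal time are proportional to diffusion rates, so d_Kr/d_NH₃ = √(M_NH₃/M_Kr) = √(17.03/83.80) = 0.4508.
With d_Kr + d_NH₃ = 1120 mm, d_NH₃ = 1120/(1 + 0.4508) = 772.0 mm.
d_Kr = 1120 − 772.0 = 348.0 mm.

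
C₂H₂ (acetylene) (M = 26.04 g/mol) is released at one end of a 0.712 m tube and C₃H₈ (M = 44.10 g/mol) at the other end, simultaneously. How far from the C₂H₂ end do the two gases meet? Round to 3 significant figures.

Distances travelled in equal time are proportional to diffusion rates, so d_C₂H₂/d_C₃H₈ = √(M_C₃H₈/M_C₂H₂) = √(44.10/26.04) = 1.301.
With d_C₂H₂ + d_C₃H₈ = 0.712 m, d_C₃H₈ = 0.712/(1 + 1.301) = 0.3094 m.
d_C₂H₂ = 0.712 − 0.3094 = 0.403 m.

0.403 m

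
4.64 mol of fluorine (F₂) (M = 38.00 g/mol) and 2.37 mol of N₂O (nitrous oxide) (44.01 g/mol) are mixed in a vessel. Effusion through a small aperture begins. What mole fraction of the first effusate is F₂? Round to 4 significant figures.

The effusion rate of species i is ∝ p_i/√M_i ∝ n_i/√M_i.
x_F₂(eff) = (n_F₂/√M_F₂) / (n_F₂/√M_F₂ + n_N₂O/√M_N₂O)
= (4.64/√38.00) / (4.64/√38.00 + 2.37/√44.01) = 0.7527/(0.7527 + 0.3573) = 0.6781.

0.6781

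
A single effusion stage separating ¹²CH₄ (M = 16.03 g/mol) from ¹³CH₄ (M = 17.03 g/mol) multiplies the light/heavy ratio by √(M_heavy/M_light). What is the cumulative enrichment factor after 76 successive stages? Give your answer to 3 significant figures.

The single-stage factor is √(M_heavy/M_light), so 76 stages give [√(17.03/16.03)]^76 = (17.03/16.03)^(76/2).
= 1.06238^38 = 9.97.

9.97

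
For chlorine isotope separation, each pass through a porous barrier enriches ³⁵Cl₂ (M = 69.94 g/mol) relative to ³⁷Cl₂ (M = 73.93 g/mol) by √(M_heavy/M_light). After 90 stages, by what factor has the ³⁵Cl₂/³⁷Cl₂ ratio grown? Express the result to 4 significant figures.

12.14

Overall factor = α^90 with α = √(73.93/69.94), i.e. (73.93/69.94)^(90/2).
= 1.05705^45 = 12.14.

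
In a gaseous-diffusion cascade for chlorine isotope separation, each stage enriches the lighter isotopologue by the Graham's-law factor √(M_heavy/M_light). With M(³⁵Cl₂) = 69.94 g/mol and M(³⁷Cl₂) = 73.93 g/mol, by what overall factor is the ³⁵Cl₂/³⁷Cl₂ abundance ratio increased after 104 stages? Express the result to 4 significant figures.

17.90

Overall factor = α^104 with α = √(73.93/69.94), i.e. (73.93/69.94)^(104/2).
= 1.05705^52 = 17.90.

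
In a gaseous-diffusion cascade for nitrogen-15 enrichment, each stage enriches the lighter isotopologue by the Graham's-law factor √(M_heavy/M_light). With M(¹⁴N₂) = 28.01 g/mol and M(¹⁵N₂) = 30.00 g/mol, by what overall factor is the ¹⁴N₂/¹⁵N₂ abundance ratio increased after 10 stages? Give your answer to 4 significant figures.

Overall factor = α^10 with α = √(30.00/28.01), i.e. (30.00/28.01)^(10/2).
= 1.07105^5 = 1.409.

1.409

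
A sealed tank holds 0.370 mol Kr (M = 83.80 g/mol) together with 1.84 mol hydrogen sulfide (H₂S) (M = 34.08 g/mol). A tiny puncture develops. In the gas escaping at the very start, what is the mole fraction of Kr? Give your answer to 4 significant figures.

0.1137

Each component's effusion rate ∝ (its partial pressure)·(1/√M) ∝ n_i/√M_i.
x_Kr(eff) = (n_Kr/√M_Kr) / (n_Kr/√M_Kr + n_H₂S/√M_H₂S)
= (0.370/√83.80) / (0.370/√83.80 + 1.84/√34.08) = 0.04042/(0.04042 + 0.3152) = 0.1137.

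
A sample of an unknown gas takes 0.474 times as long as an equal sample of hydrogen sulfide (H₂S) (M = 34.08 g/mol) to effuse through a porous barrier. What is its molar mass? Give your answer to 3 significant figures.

Since effusion rate ∝ 1/√M, t_X/t_H₂S = √(M_X/M_H₂S).
0.474 = √(M_X/34.08)
M_X = 34.08 × 0.474² = 34.08 × 0.2247 = 7.66 g/mol

7.66 g/mol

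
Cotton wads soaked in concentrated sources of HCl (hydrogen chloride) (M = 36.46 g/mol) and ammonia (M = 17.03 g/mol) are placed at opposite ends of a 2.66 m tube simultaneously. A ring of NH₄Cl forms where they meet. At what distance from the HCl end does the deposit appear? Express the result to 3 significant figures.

1.08 m

Distances travelled in equal time are proportional to diffusion rates, so d_HCl/d_NH₃ = √(M_NH₃/M_HCl) = √(17.03/36.46) = 0.6834.
With d_HCl + d_NH₃ = 2.66 m, d_NH₃ = 2.66/(1 + 0.6834) = 1.580 m.
d_HCl = 2.66 − 1.580 = 1.08 m.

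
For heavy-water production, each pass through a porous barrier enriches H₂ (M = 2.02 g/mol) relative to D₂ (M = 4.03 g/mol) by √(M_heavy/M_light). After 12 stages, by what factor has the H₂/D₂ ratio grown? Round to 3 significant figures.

63.1

The single-stage factor is √(M_heavy/M_light), so 12 stages give [√(4.03/2.02)]^12 = (4.03/2.02)^(12/2).
= 1.99505^6 = 63.1.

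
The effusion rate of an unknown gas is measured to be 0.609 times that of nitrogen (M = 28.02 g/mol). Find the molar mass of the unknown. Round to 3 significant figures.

From Graham's law, rate_X/rate_N₂ = √(M_N₂/M_X).
0.609 = √(28.02/M_X)
M_X = 28.02 / 0.609² = 28.02 / 0.3709 = 75.5 g/mol

75.5 g/mol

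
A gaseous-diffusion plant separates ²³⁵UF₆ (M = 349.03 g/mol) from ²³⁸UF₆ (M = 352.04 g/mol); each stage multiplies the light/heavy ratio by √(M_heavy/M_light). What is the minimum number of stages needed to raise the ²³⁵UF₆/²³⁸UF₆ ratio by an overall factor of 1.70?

124

Single-stage factor α = √(352.04/349.03), so ln α = ½ ln(1.00862) = 0.004293.
Need α^N ≥ 1.70 ⇒ N ≥ ln(1.70) / ln α = 0.5306 / 0.004293 = 123.59.
So at least 124 stages are needed.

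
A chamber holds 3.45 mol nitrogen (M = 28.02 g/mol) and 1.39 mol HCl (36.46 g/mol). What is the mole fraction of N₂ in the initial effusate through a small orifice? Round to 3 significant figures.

Each component's effusion rate ∝ (its partial pressure)·(1/√M) ∝ n_i/√M_i.
Mole fraction of N₂ in the effusate = (n_N₂/√M_N₂) / (n_N₂/√M_N₂ + n_HCl/√M_HCl)
= (3.45/√28.02) / (3.45/√28.02 + 1.39/√36.46) = 0.6518/(0.6518 + 0.2302) = 0.739.

0.739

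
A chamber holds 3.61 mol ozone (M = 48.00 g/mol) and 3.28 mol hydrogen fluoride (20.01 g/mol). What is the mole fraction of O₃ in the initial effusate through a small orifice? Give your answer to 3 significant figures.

Each component's effusion rate ∝ (its partial pressure)·(1/√M) ∝ n_i/√M_i.
x_O₃(eff) = (n_O₃/√M_O₃) / (n_O₃/√M_O₃ + n_HF/√M_HF)
= (3.61/√48.00) / (3.61/√48.00 + 3.28/√20.01) = 0.5211/(0.5211 + 0.7332) = 0.415.

0.415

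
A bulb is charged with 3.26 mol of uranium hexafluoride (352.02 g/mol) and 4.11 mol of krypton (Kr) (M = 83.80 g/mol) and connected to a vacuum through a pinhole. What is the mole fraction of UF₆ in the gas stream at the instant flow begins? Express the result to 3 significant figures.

0.279

Effusion rate of each component ∝ n_i/√M_i (partial pressure × 1/√M).
x_UF₆(eff) = (n_UF₆/√M_UF₆) / (n_UF₆/√M_UF₆ + n_Kr/√M_Kr)
= (3.26/√352.02) / (3.26/√352.02 + 4.11/√83.80) = 0.1738/(0.1738 + 0.4490) = 0.279.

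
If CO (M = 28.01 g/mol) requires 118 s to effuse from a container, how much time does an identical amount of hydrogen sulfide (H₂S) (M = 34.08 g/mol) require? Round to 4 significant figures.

Graham's law gives t_H₂S/t_CO = √(M_H₂S/M_CO) = √(34.08/28.01) = √1.217 = 1.103.
So the time for H₂S is 118 × 1.103 = 130.2 s.

130.2 s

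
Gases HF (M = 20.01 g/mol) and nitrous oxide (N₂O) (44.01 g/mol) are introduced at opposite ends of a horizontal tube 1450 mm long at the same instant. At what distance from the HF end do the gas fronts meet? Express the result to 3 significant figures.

866 mm

In equal time, each gas travels a distance ∝ its rate ∝ 1/√M, so d_HF/d_N₂O = √(M_N₂O/M_HF) = √(44.01/20.01) = 1.483.
With d_HF + d_N₂O = 1450 mm, d_N₂O = 1450/(1 + 1.483) = 584.0 mm.
d_HF = 1450 − 584.0 = 866 mm.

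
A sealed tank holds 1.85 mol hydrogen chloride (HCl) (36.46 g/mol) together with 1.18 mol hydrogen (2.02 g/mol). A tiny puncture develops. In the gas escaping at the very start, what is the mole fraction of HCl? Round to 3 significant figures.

0.270

Effusion rate of each component ∝ n_i/√M_i (partial pressure × 1/√M).
x_HCl(eff) = (n_HCl/√M_HCl) / (n_HCl/√M_HCl + n_H₂/√M_H₂)
= (1.85/√36.46) / (1.85/√36.46 + 1.18/√2.02) = 0.3064/(0.3064 + 0.8302) = 0.270.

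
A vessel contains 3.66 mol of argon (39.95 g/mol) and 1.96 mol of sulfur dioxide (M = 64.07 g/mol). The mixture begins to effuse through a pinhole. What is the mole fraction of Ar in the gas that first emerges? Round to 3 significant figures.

Each component's effusion rate ∝ (its partial pressure)·(1/√M) ∝ n_i/√M_i.
x_Ar(eff) = (n_Ar/√M_Ar) / (n_Ar/√M_Ar + n_SO₂/√M_SO₂)
= (3.66/√39.95) / (3.66/√39.95 + 1.96/√64.07) = 0.5791/(0.5791 + 0.2449) = 0.703.

0.703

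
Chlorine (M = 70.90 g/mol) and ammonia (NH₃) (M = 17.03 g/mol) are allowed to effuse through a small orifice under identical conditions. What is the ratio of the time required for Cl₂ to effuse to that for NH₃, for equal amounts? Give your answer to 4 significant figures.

Using Graham's law: t_Cl₂/t_NH₃ = √(M_Cl₂/M_NH₃) = √(70.90/17.03) = √4.163 = 2.040.

2.040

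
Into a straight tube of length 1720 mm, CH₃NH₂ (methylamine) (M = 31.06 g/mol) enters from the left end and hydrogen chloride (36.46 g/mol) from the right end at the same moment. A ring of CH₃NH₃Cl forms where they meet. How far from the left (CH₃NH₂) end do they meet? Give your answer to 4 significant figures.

894.4 mm

In equal time, each gas travels a distance ∝ its rate ∝ 1/√M, so d_CH₃NH₂/d_HCl = √(M_HCl/M_CH₃NH₂) = √(36.46/31.06) = 1.083.
With d_CH₃NH₂ + d_HCl = 1720 mm, d_HCl = 1720/(1 + 1.083) = 825.6 mm.
d_CH₃NH₂ = 1720 − 825.6 = 894.4 mm.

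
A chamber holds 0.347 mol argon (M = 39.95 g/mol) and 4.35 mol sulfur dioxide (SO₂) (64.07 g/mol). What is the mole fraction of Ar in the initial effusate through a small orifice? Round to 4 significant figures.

The effusion rate of species i is ∝ p_i/√M_i ∝ n_i/√M_i.
x_Ar(eff) = (n_Ar/√M_Ar) / (n_Ar/√M_Ar + n_SO₂/√M_SO₂)
= (0.347/√39.95) / (0.347/√39.95 + 4.35/√64.07) = 0.05490/(0.05490 + 0.5435) = 0.09175.

0.09175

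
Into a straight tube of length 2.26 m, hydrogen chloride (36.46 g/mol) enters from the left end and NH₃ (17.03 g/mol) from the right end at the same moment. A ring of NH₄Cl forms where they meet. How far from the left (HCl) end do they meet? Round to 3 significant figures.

Graham's law gives d_HCl/d_NH₃ = rate_HCl/rate_NH₃ = √(M_NH₃/M_HCl) = √(17.03/36.46) = 0.6834.
With d_HCl + d_NH₃ = 2.26 m, d_NH₃ = 2.26/(1 + 0.6834) = 1.342 m.
d_HCl = 2.26 − 1.342 = 0.918 m.

0.918 m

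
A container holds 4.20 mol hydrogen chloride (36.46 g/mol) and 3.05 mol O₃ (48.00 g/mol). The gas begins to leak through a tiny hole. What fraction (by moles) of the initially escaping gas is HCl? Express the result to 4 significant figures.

0.6124

Effusion rate of each component ∝ n_i/√M_i (partial pressure × 1/√M).
So x_HCl in the escaping gas = (n_HCl/√M_HCl) / Σ(n_i/√M_i)
= (4.20/√36.46) / (4.20/√36.46 + 3.05/√48.00) = 0.6956/(0.6956 + 0.4402) = 0.6124.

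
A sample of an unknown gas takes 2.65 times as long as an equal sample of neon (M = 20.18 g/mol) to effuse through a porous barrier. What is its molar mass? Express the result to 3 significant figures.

Graham's law gives t_X/t_Ne = √(M_X/M_Ne).
2.65 = √(M_X/20.18)
M_X = 20.18 × 2.65² = 20.18 × 7.022 = 142 g/mol

142 g/mol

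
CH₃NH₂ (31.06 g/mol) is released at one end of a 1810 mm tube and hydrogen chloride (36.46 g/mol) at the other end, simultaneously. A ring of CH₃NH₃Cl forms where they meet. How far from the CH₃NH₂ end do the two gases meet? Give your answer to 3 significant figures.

The fronts meet when d_CH₃NH₂ + d_HCl = L with d_CH₃NH₂/d_HCl = √(M_HCl/M_CH₃NH₂) (Graham's law). Here √(M_HCl/M_CH₃NH₂) = √(36.46/31.06) = 1.083.
With d_CH₃NH₂ + d_HCl = 1810 mm, d_HCl = 1810/(1 + 1.083) = 868.8 mm.
d_CH₃NH₂ = 1810 − 868.8 = 941 mm.

941 mm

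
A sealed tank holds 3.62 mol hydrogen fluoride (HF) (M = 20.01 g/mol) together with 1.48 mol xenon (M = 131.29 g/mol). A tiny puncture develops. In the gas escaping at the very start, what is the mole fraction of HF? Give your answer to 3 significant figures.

0.862

Rate_i ∝ x_i/√M_i (Graham's law weighted by mole fraction), so the effusate composition follows n_i/√M_i.
Mole fraction of HF in the effusate = (n_HF/√M_HF) / (n_HF/√M_HF + n_Xe/√M_Xe)
= (3.62/√20.01) / (3.62/√20.01 + 1.48/√131.29) = 0.8093/(0.8093 + 0.1292) = 0.862.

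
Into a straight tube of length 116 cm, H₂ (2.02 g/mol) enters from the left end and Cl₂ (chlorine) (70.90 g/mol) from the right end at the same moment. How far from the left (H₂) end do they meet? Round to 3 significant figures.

99.2 cm

Graham's law gives d_H₂/d_Cl₂ = rate_H₂/rate_Cl₂ = √(M_Cl₂/M_H₂) = √(70.90/2.02) = 5.924.
With d_H₂ + d_Cl₂ = 116 cm, d_Cl₂ = 116/(1 + 5.924) = 16.75 cm.
d_H₂ = 116 − 16.75 = 99.2 cm.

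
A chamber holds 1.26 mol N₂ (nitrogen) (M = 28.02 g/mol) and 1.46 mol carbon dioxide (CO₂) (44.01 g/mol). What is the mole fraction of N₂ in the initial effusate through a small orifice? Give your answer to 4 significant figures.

Effusion rate of each component ∝ n_i/√M_i (partial pressure × 1/√M).
Mole fraction of N₂ in the effusate = (n_N₂/√M_N₂) / (n_N₂/√M_N₂ + n_CO₂/√M_CO₂)
= (1.26/√28.02) / (1.26/√28.02 + 1.46/√44.01) = 0.2380/(0.2380 + 0.2201) = 0.5196.

0.5196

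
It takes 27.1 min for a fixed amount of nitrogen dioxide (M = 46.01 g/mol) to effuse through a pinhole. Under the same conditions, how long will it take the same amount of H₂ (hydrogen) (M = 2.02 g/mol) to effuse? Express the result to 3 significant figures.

Using Graham's law: t_H₂/t_NO₂ = √(M_H₂/M_NO₂) = √(2.02/46.01) = √0.04390 = 0.2095.
So the time for H₂ is 27.1 × 0.2095 = 5.68 min.

5.68 min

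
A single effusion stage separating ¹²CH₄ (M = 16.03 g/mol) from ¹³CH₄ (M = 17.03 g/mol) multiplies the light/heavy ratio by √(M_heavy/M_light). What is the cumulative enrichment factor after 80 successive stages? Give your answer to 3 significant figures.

Each stage multiplies the ratio by α = √(17.03/16.03), so after 80 stages the overall factor is α^80 = (17.03/16.03)^(80/2).
= 1.06238^40 = 11.3.

11.3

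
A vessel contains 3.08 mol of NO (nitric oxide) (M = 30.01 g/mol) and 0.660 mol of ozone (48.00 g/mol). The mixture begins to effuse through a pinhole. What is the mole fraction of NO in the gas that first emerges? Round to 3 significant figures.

Each component's effusion rate ∝ (its partial pressure)·(1/√M) ∝ n_i/√M_i.
Mole fraction of NO in the effusate = (n_NO/√M_NO) / (n_NO/√M_NO + n_O₃/√M_O₃)
= (3.08/√30.01) / (3.08/√30.01 + 0.660/√48.00) = 0.5622/(0.5622 + 0.09526) = 0.855.

0.855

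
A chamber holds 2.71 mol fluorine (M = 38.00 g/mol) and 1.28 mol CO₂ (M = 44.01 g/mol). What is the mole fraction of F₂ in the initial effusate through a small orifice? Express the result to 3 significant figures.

The effusion rate of species i is ∝ p_i/√M_i ∝ n_i/√M_i.
So x_F₂ in the escaping gas = (n_F₂/√M_F₂) / Σ(n_i/√M_i)
= (2.71/√38.00) / (2.71/√38.00 + 1.28/√44.01) = 0.4396/(0.4396 + 0.1929) = 0.695.

0.695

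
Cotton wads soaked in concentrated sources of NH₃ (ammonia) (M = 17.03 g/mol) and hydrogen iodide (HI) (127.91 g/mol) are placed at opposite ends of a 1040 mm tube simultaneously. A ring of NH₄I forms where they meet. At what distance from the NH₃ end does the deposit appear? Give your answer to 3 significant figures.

762 mm

Graham's law gives d_NH₃/d_HI = rate_NH₃/rate_HI = √(M_HI/M_NH₃) = √(127.91/17.03) = 2.741.
With d_NH₃ + d_HI = 1040 mm, d_HI = 1040/(1 + 2.741) = 278.0 mm.
d_NH₃ = 1040 − 278.0 = 762 mm.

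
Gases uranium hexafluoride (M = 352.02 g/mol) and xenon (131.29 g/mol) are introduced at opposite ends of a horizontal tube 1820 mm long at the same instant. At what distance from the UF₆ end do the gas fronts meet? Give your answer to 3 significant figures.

Distances travelled in equal time are proportional to diffusion rates, so d_UF₆/d_Xe = √(M_Xe/M_UF₆) = √(131.29/352.02) = 0.6107.
With d_UF₆ + d_Xe = 1820 mm, d_Xe = 1820/(1 + 0.6107) = 1130 mm.
d_UF₆ = 1820 − 1130 = 690 mm.

690 mm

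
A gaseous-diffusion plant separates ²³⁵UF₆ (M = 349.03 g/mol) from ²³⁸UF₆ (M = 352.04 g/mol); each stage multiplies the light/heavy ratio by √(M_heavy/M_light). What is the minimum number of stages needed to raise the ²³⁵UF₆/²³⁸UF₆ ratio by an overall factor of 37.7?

With α = √(352.04/349.03) per stage, ln α = ½ ln(1.00862) = 0.004293.
Need α^N ≥ 37.7 ⇒ N ≥ ln(37.7) / ln α = 3.630 / 0.004293 = 845.39.
Minimum whole number of stages: N = 846.

846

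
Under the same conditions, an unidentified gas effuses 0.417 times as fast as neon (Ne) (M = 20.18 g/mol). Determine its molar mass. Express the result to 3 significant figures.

116 g/mol

Using Graham's law: rate_X/rate_Ne = √(M_Ne/M_X).
0.417 = √(20.18/M_X)
M_X = 20.18 / 0.417² = 20.18 / 0.1739 = 116 g/mol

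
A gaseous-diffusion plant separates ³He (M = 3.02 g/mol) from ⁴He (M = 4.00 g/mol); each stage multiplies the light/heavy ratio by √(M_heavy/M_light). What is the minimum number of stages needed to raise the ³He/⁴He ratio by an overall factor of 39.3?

With α = √(4.00/3.02) per stage, ln α = ½ ln(1.32450) = 0.1405.
Need α^N ≥ 39.3 ⇒ N ≥ ln(39.3) / ln α = 3.671 / 0.1405 = 26.13.
So at least 27 stages are needed.

27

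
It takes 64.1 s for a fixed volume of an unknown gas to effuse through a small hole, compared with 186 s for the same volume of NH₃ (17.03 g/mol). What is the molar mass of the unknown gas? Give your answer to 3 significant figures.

From Graham's law, t_X/t_NH₃ = √(M_X/M_NH₃).
64.1/186 = 0.3446 = √(M_X/17.03)
M_X = 17.03 × 0.3446² = 17.03 × 0.1188 = 2.02 g/mol

2.02 g/mol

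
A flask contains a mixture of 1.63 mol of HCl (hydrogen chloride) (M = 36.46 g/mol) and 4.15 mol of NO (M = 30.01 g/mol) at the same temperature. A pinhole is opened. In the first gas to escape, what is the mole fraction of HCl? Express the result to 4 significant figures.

0.2627

The effusion rate of species i is ∝ p_i/√M_i ∝ n_i/√M_i.
So x_HCl in the escaping gas = (n_HCl/√M_HCl) / Σ(n_i/√M_i)
= (1.63/√36.46) / (1.63/√36.46 + 4.15/√30.01) = 0.2699/(0.2699 + 0.7576) = 0.2627.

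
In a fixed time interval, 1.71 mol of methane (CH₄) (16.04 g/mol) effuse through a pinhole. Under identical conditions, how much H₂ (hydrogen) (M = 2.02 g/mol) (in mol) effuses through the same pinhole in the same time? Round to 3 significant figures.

4.82 mol

Graham's law gives rate_H₂/rate_CH₄ = √(M_CH₄/M_H₂) = √(16.04/2.02) = √7.941 = 2.818.
So the amount for H₂ is 1.71 × 2.818 = 4.82 mol.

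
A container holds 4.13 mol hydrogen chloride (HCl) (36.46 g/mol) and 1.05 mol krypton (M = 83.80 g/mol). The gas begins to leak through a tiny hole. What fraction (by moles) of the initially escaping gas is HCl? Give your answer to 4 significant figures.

Rate_i ∝ x_i/√M_i (Graham's law weighted by mole fraction), so the effusate composition follows n_i/√M_i.
x_HCl(eff) = (n_HCl/√M_HCl) / (n_HCl/√M_HCl + n_Kr/√M_Kr)
= (4.13/√36.46) / (4.13/√36.46 + 1.05/√83.80) = 0.6840/(0.6840 + 0.1147) = 0.8564.

0.8564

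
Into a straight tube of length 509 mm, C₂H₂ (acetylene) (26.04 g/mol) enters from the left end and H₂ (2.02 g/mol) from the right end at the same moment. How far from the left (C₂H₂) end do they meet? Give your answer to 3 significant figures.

Graham's law gives d_C₂H₂/d_H₂ = rate_C₂H₂/rate_H₂ = √(M_H₂/M_C₂H₂) = √(2.02/26.04) = 0.2785.
With d_C₂H₂ + d_H₂ = 509 mm, d_H₂ = 509/(1 + 0.2785) = 398.1 mm.
d_C₂H₂ = 509 − 398.1 = 111 mm.

111 mm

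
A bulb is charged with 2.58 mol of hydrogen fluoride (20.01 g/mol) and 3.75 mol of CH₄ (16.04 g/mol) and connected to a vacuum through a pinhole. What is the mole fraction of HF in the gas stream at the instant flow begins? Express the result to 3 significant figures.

0.381

Effusion rate of each component ∝ n_i/√M_i (partial pressure × 1/√M).
x_HF(eff) = (n_HF/√M_HF) / (n_HF/√M_HF + n_CH₄/√M_CH₄)
= (2.58/√20.01) / (2.58/√20.01 + 3.75/√16.04) = 0.5768/(0.5768 + 0.9363) = 0.381.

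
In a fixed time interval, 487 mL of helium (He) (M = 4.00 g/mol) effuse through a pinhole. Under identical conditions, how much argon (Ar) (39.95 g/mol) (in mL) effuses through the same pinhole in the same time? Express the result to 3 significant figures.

Since effusion rate ∝ 1/√M, rate_Ar/rate_He = √(M_He/M_Ar) = √(4.00/39.95) = √0.1001 = 0.3164.
So the volume for Ar is 487 × 0.3164 = 154 mL.

154 mL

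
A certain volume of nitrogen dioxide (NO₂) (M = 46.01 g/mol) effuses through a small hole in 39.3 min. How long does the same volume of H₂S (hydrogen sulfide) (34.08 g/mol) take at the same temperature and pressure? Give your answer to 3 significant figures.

Graham's law gives t_H₂S/t_NO₂ = √(M_H₂S/M_NO₂) = √(34.08/46.01) = √0.7407 = 0.8606.
So the time for H₂S is 39.3 × 0.8606 = 33.8 min.

33.8 min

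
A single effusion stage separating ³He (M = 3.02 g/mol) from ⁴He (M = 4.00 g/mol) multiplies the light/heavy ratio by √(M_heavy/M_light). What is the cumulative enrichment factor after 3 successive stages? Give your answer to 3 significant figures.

1.52

The single-stage factor is √(M_heavy/M_light), so 3 stages give [√(4.00/3.02)]^3 = (4.00/3.02)^(3/2).
= 1.32450^(3/2) = 1.52.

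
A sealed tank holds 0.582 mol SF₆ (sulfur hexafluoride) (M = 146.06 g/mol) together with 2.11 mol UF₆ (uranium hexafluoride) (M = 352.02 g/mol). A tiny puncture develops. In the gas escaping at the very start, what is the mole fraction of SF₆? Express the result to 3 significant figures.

0.300

Rate_i ∝ x_i/√M_i (Graham's law weighted by mole fraction), so the effusate composition follows n_i/√M_i.
Mole fraction of SF₆ in the effusate = (n_SF₆/√M_SF₆) / (n_SF₆/√M_SF₆ + n_UF₆/√M_UF₆)
= (0.582/√146.06) / (0.582/√146.06 + 2.11/√352.02) = 0.04816/(0.04816 + 0.1125) = 0.300.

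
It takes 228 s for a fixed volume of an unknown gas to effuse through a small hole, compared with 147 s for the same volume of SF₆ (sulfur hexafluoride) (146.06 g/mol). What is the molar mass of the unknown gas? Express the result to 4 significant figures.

Using Graham's law: t_X/t_SF₆ = √(M_X/M_SF₆).
228/147 = 1.551 = √(M_X/146.06)
M_X = 146.06 × 1.551² = 146.06 × 2.406 = 351.4 g/mol

351.4 g/mol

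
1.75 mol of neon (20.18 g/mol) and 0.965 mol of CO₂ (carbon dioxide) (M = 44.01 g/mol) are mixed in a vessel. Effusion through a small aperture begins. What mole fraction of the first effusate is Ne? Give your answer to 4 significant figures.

0.7281

The effusion rate of species i is ∝ p_i/√M_i ∝ n_i/√M_i.
So x_Ne in the escaping gas = (n_Ne/√M_Ne) / Σ(n_i/√M_i)
= (1.75/√20.18) / (1.75/√20.18 + 0.965/√44.01) = 0.3896/(0.3896 + 0.1455) = 0.7281.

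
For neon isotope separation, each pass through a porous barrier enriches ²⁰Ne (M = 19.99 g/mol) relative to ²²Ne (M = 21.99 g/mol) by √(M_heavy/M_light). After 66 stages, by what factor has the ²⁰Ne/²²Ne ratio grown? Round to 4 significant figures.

Overall factor = α^66 with α = √(21.99/19.99), i.e. (21.99/19.99)^(66/2).
= 1.10005^33 = 23.26.

23.26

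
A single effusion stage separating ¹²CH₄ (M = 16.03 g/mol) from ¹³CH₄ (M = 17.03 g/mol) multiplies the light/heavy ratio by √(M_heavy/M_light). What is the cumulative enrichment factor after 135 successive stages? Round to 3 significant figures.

The single-stage factor is √(M_heavy/M_light), so 135 stages give [√(17.03/16.03)]^135 = (17.03/16.03)^(135/2).
= 1.06238^(135/2) = 59.4.

59.4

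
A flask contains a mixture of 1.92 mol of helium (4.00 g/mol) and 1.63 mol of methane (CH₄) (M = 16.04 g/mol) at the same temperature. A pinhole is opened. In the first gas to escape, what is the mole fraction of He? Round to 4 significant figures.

0.7023

The effusion rate of species i is ∝ p_i/√M_i ∝ n_i/√M_i.
So x_He in the escaping gas = (n_He/√M_He) / Σ(n_i/√M_i)
= (1.92/√4.00) / (1.92/√4.00 + 1.63/√16.04) = 0.9600/(0.9600 + 0.4070) = 0.7023.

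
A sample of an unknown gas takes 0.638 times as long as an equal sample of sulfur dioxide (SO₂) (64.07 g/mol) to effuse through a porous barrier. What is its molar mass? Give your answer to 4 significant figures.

Graham's law gives t_X/t_SO₂ = √(M_X/M_SO₂).
0.638 = √(M_X/64.07)
M_X = 64.07 × 0.638² = 64.07 × 0.4070 = 26.08 g/mol

26.08 g/mol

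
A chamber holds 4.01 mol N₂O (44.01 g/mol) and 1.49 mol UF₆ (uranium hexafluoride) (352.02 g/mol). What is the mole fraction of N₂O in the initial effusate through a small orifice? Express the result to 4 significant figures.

0.8839

The effusion rate of species i is ∝ p_i/√M_i ∝ n_i/√M_i.
x_N₂O(eff) = (n_N₂O/√M_N₂O) / (n_N₂O/√M_N₂O + n_UF₆/√M_UF₆)
= (4.01/√44.01) / (4.01/√44.01 + 1.49/√352.02) = 0.6045/(0.6045 + 0.07942) = 0.8839.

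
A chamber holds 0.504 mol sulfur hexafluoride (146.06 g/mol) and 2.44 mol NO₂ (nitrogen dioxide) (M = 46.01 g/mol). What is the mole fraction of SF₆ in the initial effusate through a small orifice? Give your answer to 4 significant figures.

The effusion rate of species i is ∝ p_i/√M_i ∝ n_i/√M_i.
x_SF₆(eff) = (n_SF₆/√M_SF₆) / (n_SF₆/√M_SF₆ + n_NO₂/√M_NO₂)
= (0.504/√146.06) / (0.504/√146.06 + 2.44/√46.01) = 0.04170/(0.04170 + 0.3597) = 0.1039.

0.1039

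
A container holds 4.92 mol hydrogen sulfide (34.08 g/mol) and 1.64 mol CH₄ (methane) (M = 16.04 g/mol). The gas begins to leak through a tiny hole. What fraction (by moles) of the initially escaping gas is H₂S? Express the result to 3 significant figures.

0.673

Effusion rate of each component ∝ n_i/√M_i (partial pressure × 1/√M).
Mole fraction of H₂S in the effusate = (n_H₂S/√M_H₂S) / (n_H₂S/√M_H₂S + n_CH₄/√M_CH₄)
= (4.92/√34.08) / (4.92/√34.08 + 1.64/√16.04) = 0.8428/(0.8428 + 0.4095) = 0.673.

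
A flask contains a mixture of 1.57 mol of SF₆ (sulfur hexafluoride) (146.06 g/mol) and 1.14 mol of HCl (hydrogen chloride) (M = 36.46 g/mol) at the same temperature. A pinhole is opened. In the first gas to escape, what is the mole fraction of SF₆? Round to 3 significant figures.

The effusion rate of species i is ∝ p_i/√M_i ∝ n_i/√M_i.
x_SF₆(eff) = (n_SF₆/√M_SF₆) / (n_SF₆/√M_SF₆ + n_HCl/√M_HCl)
= (1.57/√146.06) / (1.57/√146.06 + 1.14/√36.46) = 0.1299/(0.1299 + 0.1888) = 0.408.

0.408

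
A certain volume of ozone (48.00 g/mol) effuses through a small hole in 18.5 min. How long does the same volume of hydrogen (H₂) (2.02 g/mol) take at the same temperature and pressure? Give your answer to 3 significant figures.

3.80 min

Since effusion rate ∝ 1/√M, t_H₂/t_O₃ = √(M_H₂/M_O₃) = √(2.02/48.00) = √0.04208 = 0.2051.
So the time for H₂ is 18.5 × 0.2051 = 3.80 min.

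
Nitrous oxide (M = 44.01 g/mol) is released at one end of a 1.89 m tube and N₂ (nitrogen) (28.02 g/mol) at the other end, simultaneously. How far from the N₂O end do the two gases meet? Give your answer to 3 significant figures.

Distances travelled in equal time are proportional to diffusion rates, so d_N₂O/d_N₂ = √(M_N₂/M_N₂O) = √(28.02/44.01) = 0.7979.
With d_N₂O + d_N₂ = 1.89 m, d_N₂ = 1.89/(1 + 0.7979) = 1.051 m.
d_N₂O = 1.89 − 1.051 = 0.839 m.

0.839 m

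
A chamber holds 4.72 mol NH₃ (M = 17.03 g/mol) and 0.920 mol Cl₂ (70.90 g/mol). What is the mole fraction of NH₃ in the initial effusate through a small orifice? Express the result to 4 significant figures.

0.9128

The effusion rate of species i is ∝ p_i/√M_i ∝ n_i/√M_i.
So x_NH₃ in the escaping gas = (n_NH₃/√M_NH₃) / Σ(n_i/√M_i)
= (4.72/√17.03) / (4.72/√17.03 + 0.920/√70.90) = 1.144/(1.144 + 0.1093) = 0.9128.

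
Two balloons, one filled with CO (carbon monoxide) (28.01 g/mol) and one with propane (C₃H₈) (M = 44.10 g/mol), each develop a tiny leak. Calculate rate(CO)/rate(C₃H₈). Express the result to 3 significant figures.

1.25

Graham's law gives rate_CO/rate_C₃H₈ = √(M_C₃H₈/M_CO) = √(44.10/28.01) = √1.574 = 1.25.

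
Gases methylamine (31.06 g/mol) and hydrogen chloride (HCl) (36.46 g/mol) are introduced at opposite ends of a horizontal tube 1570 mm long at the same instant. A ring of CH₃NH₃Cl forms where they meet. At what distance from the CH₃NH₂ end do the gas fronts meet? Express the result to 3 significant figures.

816 mm

Graham's law gives d_CH₃NH₂/d_HCl = rate_CH₃NH₂/rate_HCl = √(M_HCl/M_CH₃NH₂) = √(36.46/31.06) = 1.083.
With d_CH₃NH₂ + d_HCl = 1570 mm, d_HCl = 1570/(1 + 1.083) = 753.6 mm.
d_CH₃NH₂ = 1570 − 753.6 = 816 mm.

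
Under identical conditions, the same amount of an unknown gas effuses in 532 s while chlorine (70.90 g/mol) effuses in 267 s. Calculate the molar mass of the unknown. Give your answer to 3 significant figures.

Since effusion rate ∝ 1/√M, t_X/t_Cl₂ = √(M_X/M_Cl₂).
532/267 = 1.993 = √(M_X/70.90)
M_X = 70.90 × 1.993² = 70.90 × 3.970 = 281 g/mol

281 g/mol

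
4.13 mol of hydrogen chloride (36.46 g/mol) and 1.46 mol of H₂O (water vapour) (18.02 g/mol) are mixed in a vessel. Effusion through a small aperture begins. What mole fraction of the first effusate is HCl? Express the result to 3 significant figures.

Rate_i ∝ x_i/√M_i (Graham's law weighted by mole fraction), so the effusate composition follows n_i/√M_i.
Mole fraction of HCl in the effusate = (n_HCl/√M_HCl) / (n_HCl/√M_HCl + n_H₂O/√M_H₂O)
= (4.13/√36.46) / (4.13/√36.46 + 1.46/√18.02) = 0.6840/(0.6840 + 0.3439) = 0.665.

0.665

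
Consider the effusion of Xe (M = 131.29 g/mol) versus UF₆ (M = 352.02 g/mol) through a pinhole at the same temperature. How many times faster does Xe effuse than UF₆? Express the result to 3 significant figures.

Using Graham's law: rate_Xe/rate_UF₆ = √(M_UF₆/M_Xe) = √(352.02/131.29) = √2.681 = 1.64.

1.64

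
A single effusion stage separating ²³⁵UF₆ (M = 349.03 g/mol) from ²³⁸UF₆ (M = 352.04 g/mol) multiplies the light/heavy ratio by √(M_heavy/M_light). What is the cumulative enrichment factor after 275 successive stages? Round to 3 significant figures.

3.26

The single-stage factor is √(M_heavy/M_light), so 275 stages give [√(352.04/349.03)]^275 = (352.04/349.03)^(275/2).
= 1.00862^(275/2) = 3.26.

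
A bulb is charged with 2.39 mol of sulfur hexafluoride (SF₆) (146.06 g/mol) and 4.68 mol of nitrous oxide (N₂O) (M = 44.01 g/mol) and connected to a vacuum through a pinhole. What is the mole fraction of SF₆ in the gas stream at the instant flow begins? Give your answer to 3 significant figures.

0.219

Rate_i ∝ x_i/√M_i (Graham's law weighted by mole fraction), so the effusate composition follows n_i/√M_i.
Mole fraction of SF₆ in the effusate = (n_SF₆/√M_SF₆) / (n_SF₆/√M_SF₆ + n_N₂O/√M_N₂O)
= (2.39/√146.06) / (2.39/√146.06 + 4.68/√44.01) = 0.1978/(0.1978 + 0.7055) = 0.219.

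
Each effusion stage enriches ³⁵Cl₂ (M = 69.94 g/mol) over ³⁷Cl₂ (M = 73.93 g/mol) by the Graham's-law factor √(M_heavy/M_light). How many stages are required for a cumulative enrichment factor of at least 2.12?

28

Single-stage factor α = √(73.93/69.94), so ln α = ½ ln(1.05705) = 0.02774.
Need α^N ≥ 2.12 ⇒ N ≥ ln(2.12) / ln α = 0.7514 / 0.02774 = 27.09.
So at least 28 stages are needed.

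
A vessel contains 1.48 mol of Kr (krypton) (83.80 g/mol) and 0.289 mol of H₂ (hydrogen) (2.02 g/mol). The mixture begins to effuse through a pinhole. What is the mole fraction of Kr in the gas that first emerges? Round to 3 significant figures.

Effusion rate of each component ∝ n_i/√M_i (partial pressure × 1/√M).
Mole fraction of Kr in the effusate = (n_Kr/√M_Kr) / (n_Kr/√M_Kr + n_H₂/√M_H₂)
= (1.48/√83.80) / (1.48/√83.80 + 0.289/√2.02) = 0.1617/(0.1617 + 0.2033) = 0.443.

0.443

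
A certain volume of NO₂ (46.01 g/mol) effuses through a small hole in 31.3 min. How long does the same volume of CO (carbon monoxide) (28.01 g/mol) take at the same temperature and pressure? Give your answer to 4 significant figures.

By Graham's law, t_CO/t_NO₂ = √(M_CO/M_NO₂) = √(28.01/46.01) = √0.6088 = 0.7802.
So the time for CO is 31.3 × 0.7802 = 24.42 min.

24.42 min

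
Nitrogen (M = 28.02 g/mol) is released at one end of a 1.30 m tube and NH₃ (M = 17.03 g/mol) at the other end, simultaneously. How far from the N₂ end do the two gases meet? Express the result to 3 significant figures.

Graham's law gives d_N₂/d_NH₃ = rate_N₂/rate_NH₃ = √(M_NH₃/M_N₂) = √(17.03/28.02) = 0.7796.
With d_N₂ + d_NH₃ = 1.30 m, d_NH₃ = 1.30/(1 + 0.7796) = 0.7305 m.
d_N₂ = 1.30 − 0.7305 = 0.569 m.

0.569 m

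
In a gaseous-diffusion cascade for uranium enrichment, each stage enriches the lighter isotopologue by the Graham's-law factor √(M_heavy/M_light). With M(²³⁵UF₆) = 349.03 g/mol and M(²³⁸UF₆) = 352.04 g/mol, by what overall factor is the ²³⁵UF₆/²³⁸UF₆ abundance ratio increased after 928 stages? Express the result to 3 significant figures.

The single-stage factor is √(M_heavy/M_light), so 928 stages give [√(352.04/349.03)]^928 = (352.04/349.03)^(928/2).
= 1.00862^464 = 53.7.

53.7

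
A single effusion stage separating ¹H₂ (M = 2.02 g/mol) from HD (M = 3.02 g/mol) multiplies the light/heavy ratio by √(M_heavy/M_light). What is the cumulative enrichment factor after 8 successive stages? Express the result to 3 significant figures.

5.00

Each stage multiplies the ratio by α = √(3.02/2.02), so after 8 stages the overall factor is α^8 = (3.02/2.02)^(8/2).
= 1.49505^4 = 5.00.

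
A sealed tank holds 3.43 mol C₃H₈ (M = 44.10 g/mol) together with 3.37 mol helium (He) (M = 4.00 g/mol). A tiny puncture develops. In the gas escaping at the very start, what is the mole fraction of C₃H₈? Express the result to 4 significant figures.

0.2346

Effusion rate of each component ∝ n_i/√M_i (partial pressure × 1/√M).
x_C₃H₈(eff) = (n_C₃H₈/√M_C₃H₈) / (n_C₃H₈/√M_C₃H₈ + n_He/√M_He)
= (3.43/√44.10) / (3.43/√44.10 + 3.37/√4.00) = 0.5165/(0.5165 + 1.685) = 0.2346.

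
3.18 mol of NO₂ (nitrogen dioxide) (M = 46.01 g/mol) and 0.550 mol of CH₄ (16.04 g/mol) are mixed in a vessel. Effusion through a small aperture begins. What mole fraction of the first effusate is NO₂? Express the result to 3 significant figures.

Rate_i ∝ x_i/√M_i (Graham's law weighted by mole fraction), so the effusate composition follows n_i/√M_i.
Mole fraction of NO₂ in the effusate = (n_NO₂/√M_NO₂) / (n_NO₂/√M_NO₂ + n_CH₄/√M_CH₄)
= (3.18/√46.01) / (3.18/√46.01 + 0.550/√16.04) = 0.4688/(0.4688 + 0.1373) = 0.773.

0.773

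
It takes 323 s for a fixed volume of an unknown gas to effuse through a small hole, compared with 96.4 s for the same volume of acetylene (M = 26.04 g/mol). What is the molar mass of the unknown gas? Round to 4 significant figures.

292.3 g/mol

Using Graham's law: t_X/t_C₂H₂ = √(M_X/M_C₂H₂).
323/96.4 = 3.351 = √(M_X/26.04)
M_X = 26.04 × 3.351² = 26.04 × 11.23 = 292.3 g/mol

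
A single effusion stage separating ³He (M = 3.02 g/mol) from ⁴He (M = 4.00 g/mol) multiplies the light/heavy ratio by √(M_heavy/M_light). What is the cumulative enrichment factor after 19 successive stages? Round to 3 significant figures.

14.4

The single-stage factor is √(M_heavy/M_light), so 19 stages give [√(4.00/3.02)]^19 = (4.00/3.02)^(19/2).
= 1.32450^(19/2) = 14.4.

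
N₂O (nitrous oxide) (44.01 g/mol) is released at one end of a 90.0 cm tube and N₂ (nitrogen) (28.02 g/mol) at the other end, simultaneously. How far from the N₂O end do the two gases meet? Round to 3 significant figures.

The fronts meet when d_N₂O + d_N₂ = L with d_N₂O/d_N₂ = √(M_N₂/M_N₂O) (Graham's law). Here √(M_N₂/M_N₂O) = √(28.02/44.01) = 0.7979.
With d_N₂O + d_N₂ = 90.0 cm, d_N₂ = 90.0/(1 + 0.7979) = 50.06 cm.
d_N₂O = 90.0 − 50.06 = 39.9 cm.

39.9 cm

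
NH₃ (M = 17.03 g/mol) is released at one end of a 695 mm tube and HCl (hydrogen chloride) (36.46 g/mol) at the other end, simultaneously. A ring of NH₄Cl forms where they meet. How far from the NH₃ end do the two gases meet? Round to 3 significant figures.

413 mm

In equal time, each gas travels a distance ∝ its rate ∝ 1/√M, so d_NH₃/d_HCl = √(M_HCl/M_NH₃) = √(36.46/17.03) = 1.463.
With d_NH₃ + d_HCl = 695 mm, d_HCl = 695/(1 + 1.463) = 282.2 mm.
d_NH₃ = 695 − 282.2 = 413 mm.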